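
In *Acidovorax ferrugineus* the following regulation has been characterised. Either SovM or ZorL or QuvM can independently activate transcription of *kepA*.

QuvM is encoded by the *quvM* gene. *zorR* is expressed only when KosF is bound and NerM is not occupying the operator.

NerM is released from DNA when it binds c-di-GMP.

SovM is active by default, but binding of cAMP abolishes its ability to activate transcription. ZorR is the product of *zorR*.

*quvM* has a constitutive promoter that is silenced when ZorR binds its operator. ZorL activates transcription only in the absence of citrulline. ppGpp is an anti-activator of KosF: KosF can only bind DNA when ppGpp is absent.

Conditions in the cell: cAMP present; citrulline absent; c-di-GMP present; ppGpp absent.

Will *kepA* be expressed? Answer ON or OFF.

ON

cAMP is present, so SovM is inactive.
Citrulline is absent, so ZorL is active.
ppGpp is absent, so KosF is active.
c-di-GMP is present, so NerM is inactive.
No repressor is bound and KosF is active, so *zorR* is transcribed.
So ZorR is produced and active.
With repressor ZorR bound, *quvM* is not transcribed.
So QuvM is not produced.
Activator ZorL is present, so *kepA* is transcribed.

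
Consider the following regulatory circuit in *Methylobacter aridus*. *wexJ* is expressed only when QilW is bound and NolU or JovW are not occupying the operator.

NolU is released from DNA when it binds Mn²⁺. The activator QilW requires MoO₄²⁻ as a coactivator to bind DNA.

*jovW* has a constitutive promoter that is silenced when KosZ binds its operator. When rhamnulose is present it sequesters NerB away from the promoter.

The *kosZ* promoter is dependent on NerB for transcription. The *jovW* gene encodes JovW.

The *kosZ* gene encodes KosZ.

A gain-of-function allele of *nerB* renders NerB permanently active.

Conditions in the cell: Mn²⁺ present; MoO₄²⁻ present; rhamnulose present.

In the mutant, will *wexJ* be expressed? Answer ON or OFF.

Mn²⁺ is present, so NolU is inactive.
MoO₄²⁻ is present, so QilW is active.
NerB is constitutively active in this strain.
No repressor is bound and NerB is active, so *kosZ* is transcribed.
So KosZ is produced and active.
With repressor KosZ bound, *jovW* is not transcribed.
So JovW is not produced.
No repressor is bound and QilW is active, so *wexJ* is transcribed.

ON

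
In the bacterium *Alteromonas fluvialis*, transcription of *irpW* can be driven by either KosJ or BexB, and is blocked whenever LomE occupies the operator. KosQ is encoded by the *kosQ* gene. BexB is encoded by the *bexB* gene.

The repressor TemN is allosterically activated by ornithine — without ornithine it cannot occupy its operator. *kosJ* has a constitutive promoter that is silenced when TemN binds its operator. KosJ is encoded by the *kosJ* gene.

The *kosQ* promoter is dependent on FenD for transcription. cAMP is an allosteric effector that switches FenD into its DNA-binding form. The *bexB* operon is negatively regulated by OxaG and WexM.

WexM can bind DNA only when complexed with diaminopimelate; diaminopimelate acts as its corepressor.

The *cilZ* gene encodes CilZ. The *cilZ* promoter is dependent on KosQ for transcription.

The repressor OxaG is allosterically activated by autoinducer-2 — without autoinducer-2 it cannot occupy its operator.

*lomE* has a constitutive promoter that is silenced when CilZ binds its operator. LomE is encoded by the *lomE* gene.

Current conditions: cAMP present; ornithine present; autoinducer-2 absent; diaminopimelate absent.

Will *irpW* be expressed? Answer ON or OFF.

cAMP is present, so FenD is active.
No repressor is bound and FenD is active, so *kosQ* is transcribed.
So KosQ is produced and active.
No repressor is bound and KosQ is active, so *cilZ* is transcribed.
So CilZ is produced and active.
With repressor CilZ bound, *lomE* is not transcribed.
So LomE is not produced.
Ornithine is present, so TemN is active.
With repressor TemN bound, *kosJ* is not transcribed.
So KosJ is not produced.
Autoinducer-2 is absent, so OxaG is inactive.
Diaminopimelate is absent, so WexM is inactive.
With no repressor bound, *bexB* is transcribed.
So BexB is produced and active.
Activator BexB is present, so *irpW* is transcribed.

ON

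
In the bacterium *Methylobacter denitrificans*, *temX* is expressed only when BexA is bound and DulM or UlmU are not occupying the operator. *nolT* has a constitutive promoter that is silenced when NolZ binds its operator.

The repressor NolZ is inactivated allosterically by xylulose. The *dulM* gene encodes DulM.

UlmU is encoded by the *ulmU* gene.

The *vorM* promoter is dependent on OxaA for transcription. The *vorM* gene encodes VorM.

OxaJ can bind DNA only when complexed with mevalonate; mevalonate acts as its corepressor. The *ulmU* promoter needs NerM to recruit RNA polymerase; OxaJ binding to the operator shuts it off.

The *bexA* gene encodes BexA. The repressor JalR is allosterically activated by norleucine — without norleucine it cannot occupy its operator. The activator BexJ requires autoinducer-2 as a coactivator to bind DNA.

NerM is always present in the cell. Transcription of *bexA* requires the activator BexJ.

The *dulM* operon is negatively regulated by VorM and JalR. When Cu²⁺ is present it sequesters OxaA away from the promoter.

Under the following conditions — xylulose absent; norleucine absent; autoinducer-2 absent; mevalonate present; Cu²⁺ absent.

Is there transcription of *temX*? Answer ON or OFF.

Autoinducer-2 is absent, so BexJ is inactive.
Required activator BexJ is absent, so *bexA* is not transcribed.
So BexA is not produced.
Cu²⁺ is absent, so OxaA is active.
No repressor is bound and OxaA is active, so *vorM* is transcribed.
So VorM is produced and active.
Norleucine is absent, so JalR is inactive.
With repressor VorM bound, *dulM* is not transcribed.
So DulM is not produced.
NerM is produced constitutively and is active.
Mevalonate is present, so OxaJ is active.
With repressor OxaJ bound, *ulmU* is not transcribed.
So UlmU is not produced.
Required activator BexA is absent, so *temX* is not transcribed.

OFF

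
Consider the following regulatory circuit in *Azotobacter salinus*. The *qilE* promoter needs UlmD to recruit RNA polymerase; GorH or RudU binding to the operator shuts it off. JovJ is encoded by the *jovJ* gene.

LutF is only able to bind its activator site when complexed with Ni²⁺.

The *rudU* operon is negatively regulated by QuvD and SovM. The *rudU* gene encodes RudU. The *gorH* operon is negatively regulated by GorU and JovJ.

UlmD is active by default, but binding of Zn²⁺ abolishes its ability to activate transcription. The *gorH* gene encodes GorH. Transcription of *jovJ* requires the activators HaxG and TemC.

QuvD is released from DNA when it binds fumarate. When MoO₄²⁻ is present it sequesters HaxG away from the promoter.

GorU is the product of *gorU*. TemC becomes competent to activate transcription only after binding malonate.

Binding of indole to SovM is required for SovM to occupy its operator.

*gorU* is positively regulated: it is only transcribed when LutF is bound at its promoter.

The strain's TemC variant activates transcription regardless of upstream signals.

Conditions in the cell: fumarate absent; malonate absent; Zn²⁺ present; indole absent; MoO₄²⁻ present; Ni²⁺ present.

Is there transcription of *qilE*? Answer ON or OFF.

OFF

Ni²⁺ is present, so LutF is active.
No repressor is bound and LutF is active, so *gorU* is transcribed.
So GorU is produced and active.
MoO₄²⁻ is present, so HaxG is inactive.
TemC is constitutively active in this strain.
Required activator HaxG is absent, so *jovJ* is not transcribed.
So JovJ is not produced.
With repressor GorU bound, *gorH* is not transcribed.
So GorH is not produced.
Fumarate is absent, so QuvD is active.
Indole is absent, so SovM is inactive.
With repressor QuvD bound, *rudU* is not transcribed.
So RudU is not produced.
Zn²⁺ is present, so UlmD is inactive.
Required activator UlmD is absent, so *qilE* is not transcribed.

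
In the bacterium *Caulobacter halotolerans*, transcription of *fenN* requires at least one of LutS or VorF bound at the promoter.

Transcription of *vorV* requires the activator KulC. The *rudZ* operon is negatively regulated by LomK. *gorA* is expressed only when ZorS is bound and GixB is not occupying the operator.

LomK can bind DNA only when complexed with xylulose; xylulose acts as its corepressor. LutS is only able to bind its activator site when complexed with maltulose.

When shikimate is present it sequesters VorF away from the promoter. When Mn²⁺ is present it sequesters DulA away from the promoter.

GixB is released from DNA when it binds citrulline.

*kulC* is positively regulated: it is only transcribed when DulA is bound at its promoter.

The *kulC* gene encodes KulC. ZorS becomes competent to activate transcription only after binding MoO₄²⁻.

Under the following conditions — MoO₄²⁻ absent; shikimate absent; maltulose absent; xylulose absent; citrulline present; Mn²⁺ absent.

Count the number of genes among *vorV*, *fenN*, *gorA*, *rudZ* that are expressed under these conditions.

Mn²⁺ is absent, so DulA is active.
No repressor is bound and DulA is active, so *kulC* is transcribed.
So KulC is produced and active.
No repressor is bound and KulC is active, so *vorV* is transcribed.
→ *vorV* is ON.
Maltulose is absent, so LutS is inactive.
Shikimate is absent, so VorF is active.
Activator VorF is present, so *fenN* is transcribed.
→ *fenN* is ON.
Citrulline is present, so GixB is inactive.
MoO₄²⁻ is absent, so ZorS is inactive.
Required activator ZorS is absent, so *gorA* is not transcribed.
→ *gorA* is OFF.
Xylulose is absent, so LomK is inactive.
With no repressor bound, *rudZ* is transcribed.
→ *rudZ* is ON.
3 of the 4 genes are transcribed.

3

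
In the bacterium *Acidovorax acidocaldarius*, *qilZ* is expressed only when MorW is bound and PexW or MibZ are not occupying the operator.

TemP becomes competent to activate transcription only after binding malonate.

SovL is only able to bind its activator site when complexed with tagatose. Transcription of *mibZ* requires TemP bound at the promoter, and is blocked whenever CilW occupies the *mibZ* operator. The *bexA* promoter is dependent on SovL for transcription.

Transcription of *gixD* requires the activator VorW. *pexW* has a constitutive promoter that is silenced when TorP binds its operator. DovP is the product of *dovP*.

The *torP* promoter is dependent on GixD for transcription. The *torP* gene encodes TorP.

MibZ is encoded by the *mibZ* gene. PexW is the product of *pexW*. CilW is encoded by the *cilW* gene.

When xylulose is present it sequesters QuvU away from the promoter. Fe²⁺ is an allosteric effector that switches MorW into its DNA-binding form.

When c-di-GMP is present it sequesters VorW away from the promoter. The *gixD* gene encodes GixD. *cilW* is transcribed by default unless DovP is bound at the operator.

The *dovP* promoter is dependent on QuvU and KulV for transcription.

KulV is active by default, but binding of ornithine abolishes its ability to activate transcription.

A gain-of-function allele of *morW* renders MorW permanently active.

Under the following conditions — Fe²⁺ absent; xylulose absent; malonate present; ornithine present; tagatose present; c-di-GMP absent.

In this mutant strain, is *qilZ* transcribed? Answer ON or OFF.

MorW is constitutively active in this strain.
c-di-GMP is absent, so VorW is active.
No repressor is bound and VorW is active, so *gixD* is transcribed.
So GixD is produced and active.
No repressor is bound and GixD is active, so *torP* is transcribed.
So TorP is produced and active.
With repressor TorP bound, *pexW* is not transcribed.
So PexW is not produced.
Malonate is present, so TemP is active.
Xylulose is absent, so QuvU is active.
Ornithine is present, so KulV is inactive.
Required activator KulV is absent, so *dovP* is not transcribed.
So DovP is not produced.
With no repressor bound, *cilW* is transcribed.
So CilW is produced and active.
With repressor CilW bound, *mibZ* is not transcribed.
So MibZ is not produced.
No repressor is bound and MorW is active, so *qilZ* is transcribed.

ON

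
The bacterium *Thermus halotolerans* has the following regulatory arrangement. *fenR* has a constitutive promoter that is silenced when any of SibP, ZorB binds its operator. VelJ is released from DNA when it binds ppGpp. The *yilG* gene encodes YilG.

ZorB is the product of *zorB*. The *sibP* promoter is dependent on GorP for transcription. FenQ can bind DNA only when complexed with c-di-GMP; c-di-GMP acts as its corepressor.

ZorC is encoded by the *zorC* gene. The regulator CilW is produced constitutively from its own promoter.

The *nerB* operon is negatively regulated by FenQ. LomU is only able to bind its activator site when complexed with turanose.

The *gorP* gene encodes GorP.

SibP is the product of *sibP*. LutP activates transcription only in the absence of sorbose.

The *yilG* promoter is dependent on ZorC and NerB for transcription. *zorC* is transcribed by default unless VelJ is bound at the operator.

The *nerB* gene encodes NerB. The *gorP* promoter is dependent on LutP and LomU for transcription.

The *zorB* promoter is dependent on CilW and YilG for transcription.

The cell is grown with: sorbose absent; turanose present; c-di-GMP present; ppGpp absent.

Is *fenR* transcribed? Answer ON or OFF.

OFF

Sorbose is absent, so LutP is active.
Turanose is present, so LomU is active.
No repressor is bound and LutP and LomU are active, so *gorP* is transcribed.
So GorP is produced and active.
No repressor is bound and GorP is active, so *sibP* is transcribed.
So SibP is produced and active.
CilW is produced constitutively and is active.
ppGpp is absent, so VelJ is active.
With repressor VelJ bound, *zorC* is not transcribed.
So ZorC is not produced.
c-di-GMP is present, so FenQ is active.
With repressor FenQ bound, *nerB* is not transcribed.
So NerB is not produced.
Required activator ZorC is absent, so *yilG* is not transcribed.
So YilG is not produced.
Required activator YilG is absent, so *zorB* is not transcribed.
So ZorB is not produced.
With repressor SibP bound, *fenR* is not transcribed.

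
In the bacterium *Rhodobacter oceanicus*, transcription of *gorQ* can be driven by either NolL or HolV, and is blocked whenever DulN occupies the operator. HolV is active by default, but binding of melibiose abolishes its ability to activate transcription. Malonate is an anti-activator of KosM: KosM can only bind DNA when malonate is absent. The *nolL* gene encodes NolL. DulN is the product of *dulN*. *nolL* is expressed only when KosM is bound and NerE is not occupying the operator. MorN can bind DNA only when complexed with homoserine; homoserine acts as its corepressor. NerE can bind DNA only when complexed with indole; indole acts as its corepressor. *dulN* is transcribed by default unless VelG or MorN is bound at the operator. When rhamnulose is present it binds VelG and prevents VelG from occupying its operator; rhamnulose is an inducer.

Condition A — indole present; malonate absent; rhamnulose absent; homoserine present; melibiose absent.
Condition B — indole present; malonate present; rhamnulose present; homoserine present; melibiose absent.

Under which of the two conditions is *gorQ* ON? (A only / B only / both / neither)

Condition A:
Indole is present, so NerE is active.
Malonate is absent, so KosM is active.
With repressor NerE bound, *nolL* is not transcribed.
So NolL is not produced.
Rhamnulose is absent, so VelG is active.
Homoserine is present, so MorN is active.
With repressor VelG bound, *dulN* is not transcribed.
So DulN is not produced.
Melibiose is absent, so HolV is active.
Activator HolV is present, so *gorQ* is transcribed.
→ *gorQ* is ON in A.
Condition B:
Indole is present, so NerE is active.
Malonate is present, so KosM is inactive.
With repressor NerE bound, *nolL* is not transcribed.
So NolL is not produced.
Rhamnulose is present, so VelG is inactive.
Homoserine is present, so MorN is active.
With repressor MorN bound, *dulN* is not transcribed.
So DulN is not produced.
Melibiose is absent, so HolV is active.
Activator HolV is present, so *gorQ* is transcribed.
→ *gorQ* is ON in B.

both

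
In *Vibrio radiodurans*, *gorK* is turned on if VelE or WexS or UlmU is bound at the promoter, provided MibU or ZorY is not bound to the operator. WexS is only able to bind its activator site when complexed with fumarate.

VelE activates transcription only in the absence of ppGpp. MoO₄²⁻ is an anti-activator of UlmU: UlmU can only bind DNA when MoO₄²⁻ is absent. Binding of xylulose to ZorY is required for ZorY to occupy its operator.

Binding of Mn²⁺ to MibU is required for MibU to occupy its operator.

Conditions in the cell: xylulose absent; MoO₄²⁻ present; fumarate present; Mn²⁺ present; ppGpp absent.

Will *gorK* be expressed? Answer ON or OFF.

ppGpp is absent, so VelE is active.
Mn²⁺ is present, so MibU is active.
Fumarate is present, so WexS is active.
Xylulose is absent, so ZorY is inactive.
MoO₄²⁻ is present, so UlmU is inactive.
With repressor MibU bound, *gorK* is not transcribed.

OFF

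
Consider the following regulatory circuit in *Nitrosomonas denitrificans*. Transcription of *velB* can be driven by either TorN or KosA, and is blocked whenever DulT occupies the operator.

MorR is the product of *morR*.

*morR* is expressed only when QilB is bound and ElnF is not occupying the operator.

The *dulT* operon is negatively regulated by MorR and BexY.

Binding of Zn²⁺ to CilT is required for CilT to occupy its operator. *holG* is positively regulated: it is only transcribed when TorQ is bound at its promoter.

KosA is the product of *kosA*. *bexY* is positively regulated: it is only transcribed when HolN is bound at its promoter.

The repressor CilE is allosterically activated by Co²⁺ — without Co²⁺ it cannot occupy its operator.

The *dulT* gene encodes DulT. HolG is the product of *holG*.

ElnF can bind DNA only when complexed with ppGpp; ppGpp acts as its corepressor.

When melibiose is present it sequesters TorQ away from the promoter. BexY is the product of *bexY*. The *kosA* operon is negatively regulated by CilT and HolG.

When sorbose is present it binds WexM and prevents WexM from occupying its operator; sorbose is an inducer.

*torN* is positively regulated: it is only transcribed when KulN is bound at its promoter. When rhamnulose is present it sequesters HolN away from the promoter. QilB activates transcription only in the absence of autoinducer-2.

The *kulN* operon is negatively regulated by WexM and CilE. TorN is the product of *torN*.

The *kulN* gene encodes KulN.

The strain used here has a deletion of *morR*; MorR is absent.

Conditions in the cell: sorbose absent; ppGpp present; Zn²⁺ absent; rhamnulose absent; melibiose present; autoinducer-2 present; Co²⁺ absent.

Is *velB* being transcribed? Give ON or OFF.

Sorbose is absent, so WexM is active.
Co²⁺ is absent, so CilE is inactive.
With repressor WexM bound, *kulN* is not transcribed.
So KulN is not produced.
Required activator KulN is absent, so *torN* is not transcribed.
So TorN is not produced.
Zn²⁺ is absent, so CilT is inactive.
Melibiose is present, so TorQ is inactive.
Required activator TorQ is absent, so *holG* is not transcribed.
So HolG is not produced.
With no repressor bound, *kosA* is transcribed.
So KosA is produced and active.
MorR is non-functional in this strain, so it has no effect.
Rhamnulose is absent, so HolN is active.
No repressor is bound and HolN is active, so *bexY* is transcribed.
So BexY is produced and active.
With repressor BexY bound, *dulT* is not transcribed.
So DulT is not produced.
Activator KosA is present, so *velB* is transcribed.

ON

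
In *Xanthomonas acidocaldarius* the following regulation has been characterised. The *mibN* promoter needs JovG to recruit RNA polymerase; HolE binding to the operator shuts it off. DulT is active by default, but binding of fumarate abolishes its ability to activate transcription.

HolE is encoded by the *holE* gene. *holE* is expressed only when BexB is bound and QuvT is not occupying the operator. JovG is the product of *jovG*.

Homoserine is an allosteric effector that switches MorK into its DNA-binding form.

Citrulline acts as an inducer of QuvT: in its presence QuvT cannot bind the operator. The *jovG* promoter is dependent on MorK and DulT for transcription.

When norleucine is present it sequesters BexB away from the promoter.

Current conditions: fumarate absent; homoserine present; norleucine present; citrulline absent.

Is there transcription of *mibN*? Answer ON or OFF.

Homoserine is present, so MorK is active.
Fumarate is absent, so DulT is active.
No repressor is bound and MorK and DulT are active, so *jovG* is transcribed.
So JovG is produced and active.
Norleucine is present, so BexB is inactive.
Citrulline is absent, so QuvT is active.
With repressor QuvT bound, *holE* is not transcribed.
So HolE is not produced.
No repressor is bound and JovG is active, so *mibN* is transcribed.

ON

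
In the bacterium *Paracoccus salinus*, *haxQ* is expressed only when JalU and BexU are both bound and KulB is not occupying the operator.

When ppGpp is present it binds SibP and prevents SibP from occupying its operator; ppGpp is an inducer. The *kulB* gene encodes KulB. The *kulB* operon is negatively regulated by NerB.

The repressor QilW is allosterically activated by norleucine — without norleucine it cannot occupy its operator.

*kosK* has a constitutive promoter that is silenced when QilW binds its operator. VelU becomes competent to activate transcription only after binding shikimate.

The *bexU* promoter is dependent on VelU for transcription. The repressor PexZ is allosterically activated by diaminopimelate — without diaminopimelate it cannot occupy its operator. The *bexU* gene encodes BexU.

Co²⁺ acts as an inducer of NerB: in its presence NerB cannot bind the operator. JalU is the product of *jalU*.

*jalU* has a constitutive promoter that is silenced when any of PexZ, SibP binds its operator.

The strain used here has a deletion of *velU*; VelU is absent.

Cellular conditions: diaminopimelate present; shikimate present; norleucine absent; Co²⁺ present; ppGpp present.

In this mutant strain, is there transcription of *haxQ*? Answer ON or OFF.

OFF

Diaminopimelate is present, so PexZ is active.
ppGpp is present, so SibP is inactive.
With repressor PexZ bound, *jalU* is not transcribed.
So JalU is not produced.
VelU is non-functional in this strain, so it has no effect.
Required activator VelU is absent, so *bexU* is not transcribed.
So BexU is not produced.
Co²⁺ is present, so NerB is inactive.
With no repressor bound, *kulB* is transcribed.
So KulB is produced and active.
With repressor KulB bound, *haxQ* is not transcribed.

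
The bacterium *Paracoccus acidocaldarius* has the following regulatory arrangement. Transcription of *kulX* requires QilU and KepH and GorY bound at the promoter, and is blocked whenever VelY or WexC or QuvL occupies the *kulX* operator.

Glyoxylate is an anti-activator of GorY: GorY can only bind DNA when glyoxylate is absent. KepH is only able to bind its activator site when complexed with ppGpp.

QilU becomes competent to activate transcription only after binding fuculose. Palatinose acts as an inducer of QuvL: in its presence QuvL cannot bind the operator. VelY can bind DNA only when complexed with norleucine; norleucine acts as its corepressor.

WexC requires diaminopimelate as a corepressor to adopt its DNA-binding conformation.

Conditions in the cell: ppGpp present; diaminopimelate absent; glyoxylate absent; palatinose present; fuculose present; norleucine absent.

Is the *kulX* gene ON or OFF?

Norleucine is absent, so VelY is inactive.
Fuculose is present, so QilU is active.
ppGpp is present, so KepH is active.
Diaminopimelate is absent, so WexC is inactive.
Glyoxylate is absent, so GorY is active.
Palatinose is present, so QuvL is inactive.
No repressor is bound and QilU and KepH and GorY are active, so *kulX* is transcribed.

ON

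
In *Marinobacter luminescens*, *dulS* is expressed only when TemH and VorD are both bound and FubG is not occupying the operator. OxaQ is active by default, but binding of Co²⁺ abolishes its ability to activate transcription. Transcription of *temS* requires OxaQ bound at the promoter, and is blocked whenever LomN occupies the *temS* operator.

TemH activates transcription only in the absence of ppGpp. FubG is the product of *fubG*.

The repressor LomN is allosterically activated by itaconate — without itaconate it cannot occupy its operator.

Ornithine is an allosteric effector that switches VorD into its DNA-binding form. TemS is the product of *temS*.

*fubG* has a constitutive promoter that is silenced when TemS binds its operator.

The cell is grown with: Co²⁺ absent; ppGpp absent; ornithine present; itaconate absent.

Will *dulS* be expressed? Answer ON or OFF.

ON

Co²⁺ is absent, so OxaQ is active.
Itaconate is absent, so LomN is inactive.
No repressor is bound and OxaQ is active, so *temS* is transcribed.
So TemS is produced and active.
With repressor TemS bound, *fubG* is not transcribed.
So FubG is not produced.
ppGpp is absent, so TemH is active.
Ornithine is present, so VorD is active.
No repressor is bound and TemH and VorD are active, so *dulS* is transcribed.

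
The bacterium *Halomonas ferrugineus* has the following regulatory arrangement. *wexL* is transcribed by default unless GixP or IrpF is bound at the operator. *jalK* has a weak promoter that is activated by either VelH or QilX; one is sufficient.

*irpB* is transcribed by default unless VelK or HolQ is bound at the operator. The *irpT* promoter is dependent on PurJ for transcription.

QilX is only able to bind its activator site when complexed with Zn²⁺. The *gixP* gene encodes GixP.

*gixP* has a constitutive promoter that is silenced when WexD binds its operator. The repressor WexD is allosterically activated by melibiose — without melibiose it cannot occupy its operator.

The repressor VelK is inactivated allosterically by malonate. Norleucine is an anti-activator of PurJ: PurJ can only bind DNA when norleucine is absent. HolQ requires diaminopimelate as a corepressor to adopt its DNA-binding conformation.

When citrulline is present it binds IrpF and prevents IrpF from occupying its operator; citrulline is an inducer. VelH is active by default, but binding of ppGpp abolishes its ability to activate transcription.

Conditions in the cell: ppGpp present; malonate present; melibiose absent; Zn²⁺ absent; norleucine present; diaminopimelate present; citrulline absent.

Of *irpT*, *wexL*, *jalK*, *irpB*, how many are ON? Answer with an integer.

Norleucine is present, so PurJ is inactive.
Required activator PurJ is absent, so *irpT* is not transcribed.
→ *irpT* is OFF.
Melibiose is absent, so WexD is inactive.
With no repressor bound, *gixP* is transcribed.
So GixP is produced and active.
Citrulline is absent, so IrpF is active.
With repressor GixP bound, *wexL* is not transcribed.
→ *wexL* is OFF.
ppGpp is present, so VelH is inactive.
Zn²⁺ is absent, so QilX is inactive.
No activator is available at the *jalK* promoter, so *jalK* is not transcribed.
→ *jalK* is OFF.
Malonate is present, so VelK is inactive.
Diaminopimelate is present, so HolQ is active.
With repressor HolQ bound, *irpB* is not transcribed.
→ *irpB* is OFF.
0 of the 4 genes are transcribed.

0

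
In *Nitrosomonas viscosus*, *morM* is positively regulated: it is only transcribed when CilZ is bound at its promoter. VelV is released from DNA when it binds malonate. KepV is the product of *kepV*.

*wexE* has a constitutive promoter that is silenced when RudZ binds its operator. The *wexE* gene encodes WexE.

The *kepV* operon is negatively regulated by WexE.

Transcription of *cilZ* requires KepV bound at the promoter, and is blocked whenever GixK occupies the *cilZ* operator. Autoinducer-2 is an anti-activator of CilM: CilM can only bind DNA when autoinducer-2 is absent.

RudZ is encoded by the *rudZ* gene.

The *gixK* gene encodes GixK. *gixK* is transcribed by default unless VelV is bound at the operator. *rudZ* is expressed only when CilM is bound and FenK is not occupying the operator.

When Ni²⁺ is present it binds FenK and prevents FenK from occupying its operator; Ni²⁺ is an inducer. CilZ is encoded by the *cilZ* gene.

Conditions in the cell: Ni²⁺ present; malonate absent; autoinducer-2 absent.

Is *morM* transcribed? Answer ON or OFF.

Autoinducer-2 is absent, so CilM is active.
Ni²⁺ is present, so FenK is inactive.
No repressor is bound and CilM is active, so *rudZ* is transcribed.
So RudZ is produced and active.
With repressor RudZ bound, *wexE* is not transcribed.
So WexE is not produced.
With no repressor bound, *kepV* is transcribed.
So KepV is produced and active.
Malonate is absent, so VelV is active.
With repressor VelV bound, *gixK* is not transcribed.
So GixK is not produced.
No repressor is bound and KepV is active, so *cilZ* is transcribed.
So CilZ is produced and active.
No repressor is bound and CilZ is active, so *morM* is transcribed.

ON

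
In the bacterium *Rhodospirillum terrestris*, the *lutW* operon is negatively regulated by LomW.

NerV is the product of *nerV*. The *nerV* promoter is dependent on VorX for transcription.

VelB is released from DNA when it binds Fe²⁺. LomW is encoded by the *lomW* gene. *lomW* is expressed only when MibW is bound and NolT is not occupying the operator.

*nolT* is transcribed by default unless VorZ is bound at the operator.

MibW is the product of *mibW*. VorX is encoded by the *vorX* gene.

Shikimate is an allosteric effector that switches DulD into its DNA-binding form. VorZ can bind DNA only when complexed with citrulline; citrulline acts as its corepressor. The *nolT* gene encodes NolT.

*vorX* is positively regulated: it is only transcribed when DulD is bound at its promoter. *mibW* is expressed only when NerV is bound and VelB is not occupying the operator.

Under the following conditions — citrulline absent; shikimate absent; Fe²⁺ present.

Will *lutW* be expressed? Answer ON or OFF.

Shikimate is absent, so DulD is inactive.
Required activator DulD is absent, so *vorX* is not transcribed.
So VorX is not produced.
Required activator VorX is absent, so *nerV* is not transcribed.
So NerV is not produced.
Fe²⁺ is present, so VelB is inactive.
Required activator NerV is absent, so *mibW* is not transcribed.
So MibW is not produced.
Citrulline is absent, so VorZ is inactive.
With no repressor bound, *nolT* is transcribed.
So NolT is produced and active.
With repressor NolT bound, *lomW* is not transcribed.
So LomW is not produced.
With no repressor bound, *lutW* is transcribed.

ON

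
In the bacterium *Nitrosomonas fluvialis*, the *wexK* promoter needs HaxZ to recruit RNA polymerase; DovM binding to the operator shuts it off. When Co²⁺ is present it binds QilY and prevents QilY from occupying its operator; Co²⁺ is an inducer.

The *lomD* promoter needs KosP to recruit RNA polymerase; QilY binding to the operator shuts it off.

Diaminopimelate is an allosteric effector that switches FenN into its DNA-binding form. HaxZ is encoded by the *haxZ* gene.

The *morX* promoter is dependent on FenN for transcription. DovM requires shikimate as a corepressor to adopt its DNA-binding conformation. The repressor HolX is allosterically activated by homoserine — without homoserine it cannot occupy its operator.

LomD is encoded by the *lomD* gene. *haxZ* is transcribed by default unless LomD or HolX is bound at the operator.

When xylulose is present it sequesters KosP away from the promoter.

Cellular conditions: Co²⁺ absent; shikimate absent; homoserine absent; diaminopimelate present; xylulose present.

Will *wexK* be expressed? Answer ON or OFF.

Shikimate is absent, so DovM is inactive.
Co²⁺ is absent, so QilY is active.
Xylulose is present, so KosP is inactive.
With repressor QilY bound, *lomD* is not transcribed.
So LomD is not produced.
Homoserine is absent, so HolX is inactive.
With no repressor bound, *haxZ* is transcribed.
So HaxZ is produced and active.
No repressor is bound and HaxZ is active, so *wexK* is transcribed.

ON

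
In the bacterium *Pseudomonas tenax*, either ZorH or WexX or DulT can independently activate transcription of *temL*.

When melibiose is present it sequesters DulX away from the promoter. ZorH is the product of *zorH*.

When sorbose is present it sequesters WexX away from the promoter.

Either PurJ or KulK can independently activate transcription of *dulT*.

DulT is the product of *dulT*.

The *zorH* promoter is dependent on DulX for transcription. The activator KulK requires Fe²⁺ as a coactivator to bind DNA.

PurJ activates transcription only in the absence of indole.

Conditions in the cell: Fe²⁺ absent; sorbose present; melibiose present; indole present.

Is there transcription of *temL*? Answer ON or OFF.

Melibiose is present, so DulX is inactive.
Required activator DulX is absent, so *zorH* is not transcribed.
So ZorH is not produced.
Sorbose is present, so WexX is inactive.
Indole is present, so PurJ is inactive.
Fe²⁺ is absent, so KulK is inactive.
No activator is available at the *dulT* promoter, so *dulT* is not transcribed.
So DulT is not produced.
No activator is available at the *temL* promoter, so *temL* is not transcribed.

OFF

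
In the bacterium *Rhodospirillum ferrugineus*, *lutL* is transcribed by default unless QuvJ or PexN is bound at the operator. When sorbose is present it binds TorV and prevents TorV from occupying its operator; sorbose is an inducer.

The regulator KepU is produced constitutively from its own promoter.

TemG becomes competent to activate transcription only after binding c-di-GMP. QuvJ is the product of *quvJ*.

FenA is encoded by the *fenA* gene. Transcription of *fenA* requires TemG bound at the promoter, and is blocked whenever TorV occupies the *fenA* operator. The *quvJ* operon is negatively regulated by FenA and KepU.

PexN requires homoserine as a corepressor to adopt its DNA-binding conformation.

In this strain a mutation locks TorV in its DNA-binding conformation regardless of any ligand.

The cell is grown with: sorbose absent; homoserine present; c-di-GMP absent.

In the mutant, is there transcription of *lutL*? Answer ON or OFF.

c-di-GMP is absent, so TemG is inactive.
TorV is constitutively active in this strain.
With repressor TorV bound, *fenA* is not transcribed.
So FenA is not produced.
KepU is produced constitutively and is active.
With repressor KepU bound, *quvJ* is not transcribed.
So QuvJ is not produced.
Homoserine is present, so PexN is active.
With repressor PexN bound, *lutL* is not transcribed.

OFF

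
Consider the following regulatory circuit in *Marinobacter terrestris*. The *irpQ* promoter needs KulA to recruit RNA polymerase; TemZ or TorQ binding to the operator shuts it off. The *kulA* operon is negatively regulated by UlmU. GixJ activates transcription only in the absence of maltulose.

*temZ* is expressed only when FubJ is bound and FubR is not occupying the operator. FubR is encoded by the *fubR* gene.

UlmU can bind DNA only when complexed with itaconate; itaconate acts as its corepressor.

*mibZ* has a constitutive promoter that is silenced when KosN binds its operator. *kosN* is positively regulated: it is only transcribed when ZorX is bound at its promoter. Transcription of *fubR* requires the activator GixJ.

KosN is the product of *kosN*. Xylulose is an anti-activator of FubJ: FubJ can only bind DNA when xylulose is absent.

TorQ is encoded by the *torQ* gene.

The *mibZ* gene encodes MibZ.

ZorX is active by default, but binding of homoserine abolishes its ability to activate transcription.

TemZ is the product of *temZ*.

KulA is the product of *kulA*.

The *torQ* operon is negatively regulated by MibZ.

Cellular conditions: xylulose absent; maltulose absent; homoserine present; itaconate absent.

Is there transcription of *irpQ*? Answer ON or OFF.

Itaconate is absent, so UlmU is inactive.
With no repressor bound, *kulA* is transcribed.
So KulA is produced and active.
Xylulose is absent, so FubJ is active.
Maltulose is absent, so GixJ is active.
No repressor is bound and GixJ is active, so *fubR* is transcribed.
So FubR is produced and active.
With repressor FubR bound, *temZ* is not transcribed.
So TemZ is not produced.
Homoserine is present, so ZorX is inactive.
Required activator ZorX is absent, so *kosN* is not transcribed.
So KosN is not produced.
With no repressor bound, *mibZ* is transcribed.
So MibZ is produced and active.
With repressor MibZ bound, *torQ* is not transcribed.
So TorQ is not produced.
No repressor is bound and KulA is active, so *irpQ* is transcribed.

ON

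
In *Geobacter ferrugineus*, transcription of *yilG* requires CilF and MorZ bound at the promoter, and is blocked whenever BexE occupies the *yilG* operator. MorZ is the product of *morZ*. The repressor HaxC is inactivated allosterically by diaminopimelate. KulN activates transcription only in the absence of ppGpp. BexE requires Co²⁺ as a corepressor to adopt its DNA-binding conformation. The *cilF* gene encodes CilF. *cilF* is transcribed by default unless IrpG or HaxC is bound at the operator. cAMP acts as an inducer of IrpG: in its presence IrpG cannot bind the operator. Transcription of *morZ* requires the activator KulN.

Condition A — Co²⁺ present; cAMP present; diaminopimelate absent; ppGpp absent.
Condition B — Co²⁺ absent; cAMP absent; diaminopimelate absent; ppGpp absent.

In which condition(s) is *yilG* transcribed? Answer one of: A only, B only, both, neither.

neither

Condition A:
Co²⁺ is present, so BexE is active.
cAMP is present, so IrpG is inactive.
Diaminopimelate is absent, so HaxC is active.
With repressor HaxC bound, *cilF* is not transcribed.
So CilF is not produced.
ppGpp is absent, so KulN is active.
No repressor is bound and KulN is active, so *morZ* is transcribed.
So MorZ is produced and active.
With repressor BexE bound, *yilG* is not transcribed.
→ *yilG* is OFF in A.
Condition B:
Co²⁺ is absent, so BexE is inactive.
cAMP is absent, so IrpG is active.
Diaminopimelate is absent, so HaxC is active.
With repressor IrpG bound, *cilF* is not transcribed.
So CilF is not produced.
ppGpp is absent, so KulN is active.
No repressor is bound and KulN is active, so *morZ* is transcribed.
So MorZ is produced and active.
Required activator CilF is absent, so *yilG* is not transcribed.
→ *yilG* is OFF in B.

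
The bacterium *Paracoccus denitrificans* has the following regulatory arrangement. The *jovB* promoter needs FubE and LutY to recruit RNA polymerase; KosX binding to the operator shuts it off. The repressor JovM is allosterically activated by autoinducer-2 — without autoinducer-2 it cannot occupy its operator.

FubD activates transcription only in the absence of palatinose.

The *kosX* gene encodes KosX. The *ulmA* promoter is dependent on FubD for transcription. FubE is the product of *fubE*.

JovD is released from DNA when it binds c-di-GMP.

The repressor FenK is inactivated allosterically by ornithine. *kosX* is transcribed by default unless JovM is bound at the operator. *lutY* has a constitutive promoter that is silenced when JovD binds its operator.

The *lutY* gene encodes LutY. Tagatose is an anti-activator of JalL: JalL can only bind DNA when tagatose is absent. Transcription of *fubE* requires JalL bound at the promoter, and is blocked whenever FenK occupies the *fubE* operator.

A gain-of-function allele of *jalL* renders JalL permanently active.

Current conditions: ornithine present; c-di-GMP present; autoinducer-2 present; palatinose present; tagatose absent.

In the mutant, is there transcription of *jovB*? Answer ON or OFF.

ON

Ornithine is present, so FenK is inactive.
JalL is constitutively active in this strain.
No repressor is bound and JalL is active, so *fubE* is transcribed.
So FubE is produced and active.
Autoinducer-2 is present, so JovM is active.
With repressor JovM bound, *kosX* is not transcribed.
So KosX is not produced.
c-di-GMP is present, so JovD is inactive.
With no repressor bound, *lutY* is transcribed.
So LutY is produced and active.
No repressor is bound and FubE and LutY are active, so *jovB* is transcribed.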